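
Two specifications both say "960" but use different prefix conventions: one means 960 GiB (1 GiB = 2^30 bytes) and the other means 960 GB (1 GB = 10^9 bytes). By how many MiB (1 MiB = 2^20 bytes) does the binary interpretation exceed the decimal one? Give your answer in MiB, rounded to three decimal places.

67,512.656 MiB

960 GiB = 960 × 1,073,741,824 = 1,030,792,151,040 bytes
960 GB = 960 × 1,000,000,000 = 960,000,000,000 bytes
difference = 70,792,151,040 bytes
70,792,151,040 / 1,048,576 = 67,512.656 MiB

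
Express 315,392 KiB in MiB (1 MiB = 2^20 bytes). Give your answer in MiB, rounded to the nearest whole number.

308 MiB

315,392 KiB = 315,392 × 2^10 bytes = 322,961,408 bytes
1 MiB = 1,048,576 bytes
322,961,408 / 1,048,576 = 308 MiB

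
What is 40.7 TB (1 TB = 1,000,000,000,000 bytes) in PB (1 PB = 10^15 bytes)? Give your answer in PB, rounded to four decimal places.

40.7 TB = 40.7 × 10^12 bytes = 40,700,000,000,000 bytes
1 PB = 1,000,000,000,000,000 bytes
40,700,000,000,000 / 1,000,000,000,000,000 = 0.0407 PB

0.0407 PB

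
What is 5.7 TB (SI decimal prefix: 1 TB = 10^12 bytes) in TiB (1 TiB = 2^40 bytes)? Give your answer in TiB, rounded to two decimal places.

5.7 TB × 1,000,000,000,000 bytes/TB = 5,700,000,000,000 bytes
1 TiB = 1,099,511,627,776 bytes
5,700,000,000,000 / 1,099,511,627,776 = 5.18 TiB

5.18 TiB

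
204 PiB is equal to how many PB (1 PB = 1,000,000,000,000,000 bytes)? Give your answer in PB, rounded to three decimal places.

204 PiB = 204 × 2^50 bytes = 229,683,580,995,895,296 bytes
1 PB = 1,000,000,000,000,000 bytes
229,683,580,995,895,296 / 1,000,000,000,000,000 = 229.684 PB

229.684 PB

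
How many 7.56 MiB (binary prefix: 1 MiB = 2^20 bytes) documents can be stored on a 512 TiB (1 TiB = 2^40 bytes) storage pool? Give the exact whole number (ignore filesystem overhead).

Capacity: 512 TiB = 562,949,953,421,312 bytes
Per item: 7.56 MiB = 7,927,234.56 bytes
⌊562,949,953,421,312 / 7,927,234.56⌋ = 71,014,670

71,014,670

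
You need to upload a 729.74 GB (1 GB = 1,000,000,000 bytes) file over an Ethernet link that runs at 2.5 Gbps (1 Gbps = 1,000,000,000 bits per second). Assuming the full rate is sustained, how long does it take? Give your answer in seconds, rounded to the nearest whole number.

729.74 GB = 729,740,000,000 bytes = 5,837,920,000,000 bits
2.5 Gbps = 2,500,000,000 bits/s
time = 5,837,920,000,000 / 2,500,000,000 = 2,335 s

2,335 seconds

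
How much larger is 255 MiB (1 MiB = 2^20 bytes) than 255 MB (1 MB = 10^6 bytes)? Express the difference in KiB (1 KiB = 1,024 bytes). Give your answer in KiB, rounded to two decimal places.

255 MiB = 255 × 1,048,576 = 267,386,880 bytes
255 MB = 255 × 1,000,000 = 255,000,000 bytes
difference = 12,386,880 bytes
12,386,880 / 1,024 = 12,096.56 KiB

12,096.56 KiB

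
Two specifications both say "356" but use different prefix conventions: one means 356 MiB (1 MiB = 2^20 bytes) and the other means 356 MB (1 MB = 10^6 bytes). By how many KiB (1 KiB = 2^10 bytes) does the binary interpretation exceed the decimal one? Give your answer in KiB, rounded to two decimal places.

356 MiB = 356 × 1,048,576 = 373,293,056 bytes
356 MB = 356 × 1,000,000 = 356,000,000 bytes
difference = 17,293,056 bytes
17,293,056 / 1,024 = 16,887.75 KiB

16,887.75 KiB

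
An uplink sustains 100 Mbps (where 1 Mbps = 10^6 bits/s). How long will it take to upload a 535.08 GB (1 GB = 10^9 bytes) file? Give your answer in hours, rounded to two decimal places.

11.89 hours

535.08 GB = 535,080,000,000 bytes = 4,280,640,000,000 bits
100 Mbps = 100,000,000 bits/s
time = 4,280,640,000,000 / 100,000,000 = 42,806.4000 s
42,806.4000 s / 3600 = 11.89 hours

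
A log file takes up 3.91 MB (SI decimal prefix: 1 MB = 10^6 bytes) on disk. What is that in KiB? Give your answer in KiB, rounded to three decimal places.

3,818.359 KiB

3.91 MB = 3.91 × 10^6 bytes = 3,910,000 bytes
1 KiB = 1,024 bytes
3,910,000 / 1,024 = 3,818.359 KiB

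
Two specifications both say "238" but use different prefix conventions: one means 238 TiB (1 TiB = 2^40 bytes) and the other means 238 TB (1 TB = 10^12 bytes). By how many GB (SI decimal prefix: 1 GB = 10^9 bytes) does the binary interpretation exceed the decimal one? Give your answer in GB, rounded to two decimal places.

238 TiB = 238 × 1,099,511,627,776 = 261,683,767,410,688 bytes
238 TB = 238 × 1,000,000,000,000 = 238,000,000,000,000 bytes
difference = 23,683,767,410,688 bytes
23,683,767,410,688 / 1,000,000,000 = 23,683.77 GB

23,683.77 GB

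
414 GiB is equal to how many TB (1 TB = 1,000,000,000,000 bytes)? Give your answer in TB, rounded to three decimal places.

414 GiB = 414 × 2^30 bytes = 444,529,115,136 bytes
1 TB = 1,000,000,000,000 bytes
444,529,115,136 / 1,000,000,000,000 = 0.445 TB

0.445 TB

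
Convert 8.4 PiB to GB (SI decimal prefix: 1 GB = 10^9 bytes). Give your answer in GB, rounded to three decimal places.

9,457,559.217 GB

8.4 PiB = 8.4 × 2^50 bytes = 9,457,559,217,478,041.6 bytes
1 GB = 10^9 bytes = 1,000,000,000 bytes
9,457,559,217,478,041.6 / 1,000,000,000 = 9,457,559.217 GB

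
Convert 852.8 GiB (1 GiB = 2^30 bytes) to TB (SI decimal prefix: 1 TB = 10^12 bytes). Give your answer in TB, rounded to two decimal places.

852.8 GiB = 852.8 × 2^30 bytes = 915,687,027,507.2 bytes
1 TB = 10^12 bytes = 1,000,000,000,000 bytes
915,687,027,507.2 / 1,000,000,000,000 = 0.92 TB

0.92 TB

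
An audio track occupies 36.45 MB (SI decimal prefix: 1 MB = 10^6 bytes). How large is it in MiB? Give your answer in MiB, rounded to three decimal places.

36.45 MB = 36.45 × 10^6 bytes = 36,450,000 bytes
1 MiB = 1,048,576 bytes
36,450,000 / 1,048,576 = 34.761 MiB

34.761 MiB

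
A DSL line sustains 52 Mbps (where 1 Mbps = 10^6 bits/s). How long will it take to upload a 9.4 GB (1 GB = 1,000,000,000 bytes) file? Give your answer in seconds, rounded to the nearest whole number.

9.4 GB = 9,400,000,000 bytes = 75,200,000,000 bits
52 Mbps = 52,000,000 bits/s
time = 75,200,000,000 / 52,000,000 = 1,446 s

1,446 seconds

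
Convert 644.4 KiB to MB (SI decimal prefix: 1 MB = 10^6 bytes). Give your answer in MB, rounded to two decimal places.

644.4 KiB × 1,024 bytes/KiB = 659,865.6 bytes
1 MB = 1,000,000 bytes
659,865.6 / 1,000,000 = 0.66 MB

0.66 MB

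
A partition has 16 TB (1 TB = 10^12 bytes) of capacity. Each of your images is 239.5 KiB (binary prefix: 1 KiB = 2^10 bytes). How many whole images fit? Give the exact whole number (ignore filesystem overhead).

Capacity: 16 TB = 16,000,000,000,000 bytes
Per item: 239.5 KiB = 245,248 bytes
⌊16,000,000,000,000 / 245,248⌋ = 65,240,083

65,240,083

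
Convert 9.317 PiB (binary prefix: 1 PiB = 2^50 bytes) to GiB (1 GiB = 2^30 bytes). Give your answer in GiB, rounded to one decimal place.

9.317 PiB = 9.317 × 2^50 bytes = 10,490,009,432,052,727.808 bytes
1 GiB = 1,073,741,824 bytes
10,490,009,432,052,727.808 / 1,073,741,824 = 9,769,582.6 GiB

9,769,582.6 GiB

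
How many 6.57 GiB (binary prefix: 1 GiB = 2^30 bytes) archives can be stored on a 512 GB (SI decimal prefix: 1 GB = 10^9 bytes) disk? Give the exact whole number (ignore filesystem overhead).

72

Capacity: 512 GB = 512,000,000,000 bytes
Per item: 6.57 GiB = 7,054,483,783.68 bytes
⌊512,000,000,000 / 7,054,483,783.68⌋ = 72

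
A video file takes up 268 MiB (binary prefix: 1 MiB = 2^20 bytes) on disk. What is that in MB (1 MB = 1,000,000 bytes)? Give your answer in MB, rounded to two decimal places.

281.02 MB

268 MiB = 268 × 2^20 bytes = 281,018,368 bytes
1 MB = 10^6 bytes = 1,000,000 bytes
281,018,368 / 1,000,000 = 281.02 MB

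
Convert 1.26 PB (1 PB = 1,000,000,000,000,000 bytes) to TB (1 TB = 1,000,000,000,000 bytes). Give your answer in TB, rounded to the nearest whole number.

1,260 TB

1.26 PB × 1,000,000,000,000,000 bytes/PB = 1,260,000,000,000,000 bytes
1 TB = 1,000,000,000,000 bytes
1,260,000,000,000,000 / 1,000,000,000,000 = 1,260 TB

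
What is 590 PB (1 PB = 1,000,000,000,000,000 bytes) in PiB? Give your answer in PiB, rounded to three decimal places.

590 PB = 590 × 10^15 bytes = 590,000,000,000,000,000 bytes
1 PiB = 1,125,899,906,842,624 bytes
590,000,000,000,000,000 / 1,125,899,906,842,624 = 524.025 PiB

524.025 PiB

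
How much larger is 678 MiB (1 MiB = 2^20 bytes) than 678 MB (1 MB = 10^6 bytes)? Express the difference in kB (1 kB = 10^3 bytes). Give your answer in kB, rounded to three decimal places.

32,934.528 kB

678 MiB = 678 × 1,048,576 = 710,934,528 bytes
678 MB = 678 × 1,000,000 = 678,000,000 bytes
difference = 32,934,528 bytes
32,934,528 / 1,000 = 32,934.528 kB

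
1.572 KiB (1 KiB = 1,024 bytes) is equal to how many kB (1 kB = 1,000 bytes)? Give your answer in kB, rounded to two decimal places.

1.572 KiB = 1.572 × 2^10 bytes = 1,609.728 bytes
1 kB = 1,000 bytes
1,609.728 / 1,000 = 1.61 kB

1.61 kB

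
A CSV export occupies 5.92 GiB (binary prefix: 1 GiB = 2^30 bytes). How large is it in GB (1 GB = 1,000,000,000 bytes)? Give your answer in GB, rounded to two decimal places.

5.92 GiB = 5.92 × 2^30 bytes = 6,356,551,598.08 bytes
1 GB = 1,000,000,000 bytes
6,356,551,598.08 / 1,000,000,000 = 6.36 GB

6.36 GB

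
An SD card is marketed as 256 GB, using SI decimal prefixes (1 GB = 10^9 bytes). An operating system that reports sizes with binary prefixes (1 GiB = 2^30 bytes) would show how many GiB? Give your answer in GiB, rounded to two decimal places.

238.42 GiB

256 GB × 1,000,000,000 bytes/GB = 256,000,000,000 bytes
1 GiB = 1,073,741,824 bytes
256,000,000,000 / 1,073,741,824 = 238.42 GiB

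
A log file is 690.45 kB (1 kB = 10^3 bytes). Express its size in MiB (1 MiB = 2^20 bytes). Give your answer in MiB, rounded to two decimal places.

0.66 MiB

690.45 kB = 690.45 × 10^3 bytes = 690,450 bytes
1 MiB = 2^20 bytes = 1,048,576 bytes
690,450 / 1,048,576 = 0.66 MiB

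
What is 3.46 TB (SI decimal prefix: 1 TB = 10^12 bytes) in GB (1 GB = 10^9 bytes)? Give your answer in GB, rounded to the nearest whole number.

3,460 GB

3.46 TB × 1,000,000,000,000 bytes/TB = 3,460,000,000,000 bytes
1 GB = 10^9 bytes = 1,000,000,000 bytes
3,460,000,000,000 / 1,000,000,000 = 3,460 GB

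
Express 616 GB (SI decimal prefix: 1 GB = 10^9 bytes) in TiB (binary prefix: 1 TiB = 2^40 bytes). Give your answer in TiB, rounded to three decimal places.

0.560 TiB

616 GB = 616 × 10^9 bytes = 616,000,000,000 bytes
1 TiB = 1,099,511,627,776 bytes
616,000,000,000 / 1,099,511,627,776 = 0.560 TiB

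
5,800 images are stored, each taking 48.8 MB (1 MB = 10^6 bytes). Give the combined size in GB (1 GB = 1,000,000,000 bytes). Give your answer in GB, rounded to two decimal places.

283.04 GB

Total = 5,800 × 48.8 MB = 283,040 MB
= 283,040 × 1,000,000 bytes = 283,040,000,000 bytes
1 GB = 1,000,000,000 bytes
283,040,000,000 / 1,000,000,000 = 283.04 GB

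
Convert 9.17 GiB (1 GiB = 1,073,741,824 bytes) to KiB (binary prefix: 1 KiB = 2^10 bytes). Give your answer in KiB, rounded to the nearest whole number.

9,615,442 KiB

9.17 GiB = 9.17 × 2^30 bytes = 9,846,212,526.08 bytes
1 KiB = 1,024 bytes
9,846,212,526.08 / 1,024 = 9,615,442 KiB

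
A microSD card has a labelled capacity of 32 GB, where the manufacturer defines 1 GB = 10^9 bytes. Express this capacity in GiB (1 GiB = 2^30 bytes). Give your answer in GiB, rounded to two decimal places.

29.80 GiB

32 GB = 32 × 10^9 bytes = 32,000,000,000 bytes
1 GiB = 2^30 bytes = 1,073,741,824 bytes
32,000,000,000 / 1,073,741,824 = 29.80 GiB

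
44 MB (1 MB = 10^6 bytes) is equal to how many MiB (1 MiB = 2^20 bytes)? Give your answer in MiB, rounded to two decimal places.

44 MB × 1,000,000 bytes/MB = 44,000,000 bytes
1 MiB = 2^20 bytes = 1,048,576 bytes
44,000,000 / 1,048,576 = 41.96 MiB

41.96 MiB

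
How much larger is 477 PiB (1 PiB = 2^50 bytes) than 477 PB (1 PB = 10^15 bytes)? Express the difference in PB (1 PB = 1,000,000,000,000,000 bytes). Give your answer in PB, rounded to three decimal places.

477 PiB = 477 × 1,125,899,906,842,624 = 537,054,255,563,931,648 bytes
477 PB = 477 × 1,000,000,000,000,000 = 477,000,000,000,000,000 bytes
difference = 60,054,255,563,931,648 bytes
60,054,255,563,931,648 / 1,000,000,000,000,000 = 60.054 PB

60.054 PB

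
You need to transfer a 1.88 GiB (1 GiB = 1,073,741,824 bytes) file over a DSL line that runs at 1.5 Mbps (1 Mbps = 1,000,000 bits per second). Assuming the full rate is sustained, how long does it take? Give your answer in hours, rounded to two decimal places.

1.88 GiB = 2,018,634,629.12 bytes = 16,149,077,032.96 bits
1.5 Mbps = 1,500,000 bits/s
time = 16,149,077,032.96 / 1,500,000 = 10,766.0514 s
10,766.0514 s / 3600 = 2.99 hours

2.99 hours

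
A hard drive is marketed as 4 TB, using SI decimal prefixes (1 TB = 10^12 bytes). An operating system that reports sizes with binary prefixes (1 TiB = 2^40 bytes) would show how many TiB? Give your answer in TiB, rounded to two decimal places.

4 TB × 1,000,000,000,000 bytes/TB = 4,000,000,000,000 bytes
1 TiB = 2^40 bytes = 1,099,511,627,776 bytes
4,000,000,000,000 / 1,099,511,627,776 = 3.64 TiB

3.64 TiB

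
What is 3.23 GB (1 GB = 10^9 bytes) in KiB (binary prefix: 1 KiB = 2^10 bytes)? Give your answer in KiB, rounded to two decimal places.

3,154,296.88 KiB

3.23 GB × 1,000,000,000 bytes/GB = 3,230,000,000 bytes
1 KiB = 2^10 bytes = 1,024 bytes
3,230,000,000 / 1,024 = 3,154,296.88 KiB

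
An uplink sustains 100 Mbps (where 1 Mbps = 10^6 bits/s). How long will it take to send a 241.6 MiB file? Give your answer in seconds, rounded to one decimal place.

241.6 MiB = 253,335,961.6 bytes = 2,026,687,692.8 bits
100 Mbps = 100,000,000 bits/s
time = 2,026,687,692.8 / 100,000,000 = 20.3 s

20.3 seconds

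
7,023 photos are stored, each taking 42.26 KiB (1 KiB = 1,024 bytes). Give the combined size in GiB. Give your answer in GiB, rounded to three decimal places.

0.283 GiB

Total = 7,023 × 42.26 KiB = 296791.98 KiB
= 296791.98 × 1,024 bytes = 303,914,987.52 bytes
1 GiB = 1,073,741,824 bytes
303,914,987.52 / 1,073,741,824 = 0.283 GiB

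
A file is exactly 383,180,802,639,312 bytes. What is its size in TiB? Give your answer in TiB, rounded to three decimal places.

383,180,802,639,312 bytes given.
1 TiB = 1,099,511,627,776 bytes
383,180,802,639,312 / 1,099,511,627,776 = 348.501 TiB

348.501 TiB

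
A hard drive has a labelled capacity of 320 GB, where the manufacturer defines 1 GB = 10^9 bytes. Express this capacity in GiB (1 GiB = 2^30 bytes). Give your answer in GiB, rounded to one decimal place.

320 GB = 320 × 10^9 bytes = 320,000,000,000 bytes
1 GiB = 1,073,741,824 bytes
320,000,000,000 / 1,073,741,824 = 298.0 GiB

298.0 GiB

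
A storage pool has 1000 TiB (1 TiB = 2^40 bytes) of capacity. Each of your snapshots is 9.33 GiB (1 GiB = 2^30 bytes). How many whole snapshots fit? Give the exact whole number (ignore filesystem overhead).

109,753

Capacity: 1000 TiB = 1,099,511,627,776,000 bytes
Per item: 9.33 GiB = 10,018,011,217.92 bytes
⌊1,099,511,627,776,000 / 10,018,011,217.92⌋ = 109,753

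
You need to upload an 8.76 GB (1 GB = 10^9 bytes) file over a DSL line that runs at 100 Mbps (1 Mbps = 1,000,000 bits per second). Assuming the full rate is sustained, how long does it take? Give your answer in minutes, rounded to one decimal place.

11.7 minutes

8.76 GB = 8,760,000,000 bytes = 70,080,000,000 bits
100 Mbps = 100,000,000 bits/s
time = 70,080,000,000 / 100,000,000 = 700.80 s
700.80 s / 60 = 11.7 minutes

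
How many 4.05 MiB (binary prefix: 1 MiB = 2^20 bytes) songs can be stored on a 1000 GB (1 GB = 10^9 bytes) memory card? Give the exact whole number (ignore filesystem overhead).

235,475

Capacity: 1000 GB = 1,000,000,000,000 bytes
Per item: 4.05 MiB = 4,246,732.8 bytes
⌊1,000,000,000,000 / 4,246,732.8⌋ = 235,475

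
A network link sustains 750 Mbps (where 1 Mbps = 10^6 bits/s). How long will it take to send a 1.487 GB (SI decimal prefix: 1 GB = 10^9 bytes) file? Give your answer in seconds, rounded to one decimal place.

1.487 GB = 1,487,000,000 bytes = 11,896,000,000 bits
750 Mbps = 750,000,000 bits/s
time = 11,896,000,000 / 750,000,000 = 15.9 s

15.9 seconds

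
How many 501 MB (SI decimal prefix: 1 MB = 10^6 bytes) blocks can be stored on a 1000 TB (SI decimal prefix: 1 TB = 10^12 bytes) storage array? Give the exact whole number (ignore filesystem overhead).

1,996,007

Capacity: 1000 TB = 1,000,000,000,000,000 bytes
Per item: 501 MB = 501,000,000 bytes
⌊1,000,000,000,000,000 / 501,000,000⌋ = 1,996,007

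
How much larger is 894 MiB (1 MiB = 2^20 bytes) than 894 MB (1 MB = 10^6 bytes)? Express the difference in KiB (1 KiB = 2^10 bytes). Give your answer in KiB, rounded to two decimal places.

894 MiB = 894 × 1,048,576 = 937,426,944 bytes
894 MB = 894 × 1,000,000 = 894,000,000 bytes
difference = 43,426,944 bytes
43,426,944 / 1,024 = 42,409.13 KiB

42,409.13 KiB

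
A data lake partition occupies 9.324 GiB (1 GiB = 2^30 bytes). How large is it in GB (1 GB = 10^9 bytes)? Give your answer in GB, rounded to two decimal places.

10.01 GB

9.324 GiB = 9.324 × 2^30 bytes = 10,011,568,766.976 bytes
1 GB = 10^9 bytes = 1,000,000,000 bytes
10,011,568,766.976 / 1,000,000,000 = 10.01 GB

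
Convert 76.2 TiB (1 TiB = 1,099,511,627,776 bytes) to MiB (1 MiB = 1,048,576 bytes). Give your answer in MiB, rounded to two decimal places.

79,901,491.20 MiB

76.2 TiB = 76.2 × 2^40 bytes = 83,782,786,036,531.2 bytes
1 MiB = 1,048,576 bytes
83,782,786,036,531.2 / 1,048,576 = 79,901,491.20 MiB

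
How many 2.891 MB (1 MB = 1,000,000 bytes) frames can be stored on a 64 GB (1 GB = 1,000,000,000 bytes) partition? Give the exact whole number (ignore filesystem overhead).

Capacity: 64 GB = 64,000,000,000 bytes
Per item: 2.891 MB = 2,891,000 bytes
⌊64,000,000,000 / 2,891,000⌋ = 22,137

22,137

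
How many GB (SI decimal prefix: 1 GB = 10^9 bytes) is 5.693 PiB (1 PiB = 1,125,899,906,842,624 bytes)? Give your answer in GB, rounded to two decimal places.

6,409,748.17 GB

5.693 PiB × 1,125,899,906,842,624 bytes/PiB = 6,409,748,169,655,058.432 bytes
1 GB = 10^9 bytes = 1,000,000,000 bytes
6,409,748,169,655,058.432 / 1,000,000,000 = 6,409,748.17 GB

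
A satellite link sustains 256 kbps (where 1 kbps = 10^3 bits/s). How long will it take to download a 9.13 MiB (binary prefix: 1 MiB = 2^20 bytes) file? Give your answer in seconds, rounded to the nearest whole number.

9.13 MiB = 9,573,498.88 bytes = 76,587,991.04 bits
256 kbps = 256,000 bits/s
time = 76,587,991.04 / 256,000 = 299 s

299 seconds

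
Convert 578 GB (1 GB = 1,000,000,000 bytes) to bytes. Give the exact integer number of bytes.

578,000,000,000 bytes

578 × 1,000,000,000 = 578,000,000,000 bytes  (1 GB = 10^9 bytes)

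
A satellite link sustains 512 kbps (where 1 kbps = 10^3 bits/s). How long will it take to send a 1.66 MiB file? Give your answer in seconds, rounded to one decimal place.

1.66 MiB = 1,740,636.16 bytes = 13,925,089.28 bits
512 kbps = 512,000 bits/s
time = 13,925,089.28 / 512,000 = 27.2 s

27.2 seconds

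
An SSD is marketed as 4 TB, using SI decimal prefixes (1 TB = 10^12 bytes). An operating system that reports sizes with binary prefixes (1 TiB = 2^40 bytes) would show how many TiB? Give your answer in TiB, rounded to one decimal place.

4 TB × 1,000,000,000,000 bytes/TB = 4,000,000,000,000 bytes
1 TiB = 2^40 bytes = 1,099,511,627,776 bytes
4,000,000,000,000 / 1,099,511,627,776 = 3.6 TiB

3.6 TiB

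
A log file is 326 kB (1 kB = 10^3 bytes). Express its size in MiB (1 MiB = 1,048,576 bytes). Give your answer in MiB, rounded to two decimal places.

326 kB × 1,000 bytes/kB = 326,000 bytes
1 MiB = 2^20 bytes = 1,048,576 bytes
326,000 / 1,048,576 = 0.31 MiB

0.31 MiB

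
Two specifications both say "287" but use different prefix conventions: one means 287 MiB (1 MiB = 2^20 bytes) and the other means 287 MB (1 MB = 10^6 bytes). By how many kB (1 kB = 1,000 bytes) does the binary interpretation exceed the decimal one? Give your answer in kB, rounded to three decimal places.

13,941.312 kB

287 MiB = 287 × 1,048,576 = 300,941,312 bytes
287 MB = 287 × 1,000,000 = 287,000,000 bytes
difference = 13,941,312 bytes
13,941,312 / 1,000 = 13,941.312 kB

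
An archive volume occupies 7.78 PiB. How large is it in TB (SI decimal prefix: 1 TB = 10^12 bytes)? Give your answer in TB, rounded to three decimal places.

8,759.501 TB

7.78 PiB × 1,125,899,906,842,624 bytes/PiB = 8,759,501,275,235,614.72 bytes
1 TB = 10^12 bytes = 1,000,000,000,000 bytes
8,759,501,275,235,614.72 / 1,000,000,000,000 = 8,759.501 TB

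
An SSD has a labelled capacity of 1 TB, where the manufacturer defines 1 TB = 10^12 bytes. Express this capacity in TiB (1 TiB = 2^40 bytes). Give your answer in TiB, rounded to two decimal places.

1 TB = 1 × 10^12 bytes = 1,000,000,000,000 bytes
1 TiB = 2^40 bytes = 1,099,511,627,776 bytes
1,000,000,000,000 / 1,099,511,627,776 = 0.91 TiB

0.91 TiB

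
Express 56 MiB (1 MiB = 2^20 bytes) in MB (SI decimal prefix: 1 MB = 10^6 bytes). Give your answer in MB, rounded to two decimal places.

58.72 MB

56 MiB = 56 × 2^20 bytes = 58,720,256 bytes
1 MB = 10^6 bytes = 1,000,000 bytes
58,720,256 / 1,000,000 = 58.72 MB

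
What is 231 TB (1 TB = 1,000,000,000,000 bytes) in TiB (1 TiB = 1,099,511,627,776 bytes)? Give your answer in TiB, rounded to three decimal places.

210.093 TiB

231 TB = 231 × 10^12 bytes = 231,000,000,000,000 bytes
1 TiB = 1,099,511,627,776 bytes
231,000,000,000,000 / 1,099,511,627,776 = 210.093 TiB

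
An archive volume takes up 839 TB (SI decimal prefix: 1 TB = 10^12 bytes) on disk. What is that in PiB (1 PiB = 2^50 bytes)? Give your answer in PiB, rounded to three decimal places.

0.745 PiB

839 TB = 839 × 10^12 bytes = 839,000,000,000,000 bytes
1 PiB = 1,125,899,906,842,624 bytes
839,000,000,000,000 / 1,125,899,906,842,624 = 0.745 PiB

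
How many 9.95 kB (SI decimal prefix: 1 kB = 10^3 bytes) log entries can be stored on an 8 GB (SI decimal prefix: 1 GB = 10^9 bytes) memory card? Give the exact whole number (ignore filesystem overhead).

804,020

Capacity: 8 GB = 8,000,000,000 bytes
Per item: 9.95 kB = 9,950 bytes
⌊8,000,000,000 / 9,950⌋ = 804,020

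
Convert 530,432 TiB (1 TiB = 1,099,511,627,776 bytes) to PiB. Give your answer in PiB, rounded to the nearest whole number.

530,432 TiB × 1,099,511,627,776 bytes/TiB = 583,216,151,744,479,232 bytes
1 PiB = 2^50 bytes = 1,125,899,906,842,624 bytes
583,216,151,744,479,232 / 1,125,899,906,842,624 = 518 PiB

518 PiB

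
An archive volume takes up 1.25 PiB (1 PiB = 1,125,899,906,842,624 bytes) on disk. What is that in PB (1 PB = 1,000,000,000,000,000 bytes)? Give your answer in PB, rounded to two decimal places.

1.41 PB

1.25 PiB × 1,125,899,906,842,624 bytes/PiB = 1,407,374,883,553,280 bytes
1 PB = 10^15 bytes = 1,000,000,000,000,000 bytes
1,407,374,883,553,280 / 1,000,000,000,000,000 = 1.41 PB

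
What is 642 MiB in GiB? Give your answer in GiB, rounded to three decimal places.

0.627 GiB

642 MiB × 1,048,576 bytes/MiB = 673,185,792 bytes
1 GiB = 2^30 bytes = 1,073,741,824 bytes
673,185,792 / 1,073,741,824 = 0.627 GiB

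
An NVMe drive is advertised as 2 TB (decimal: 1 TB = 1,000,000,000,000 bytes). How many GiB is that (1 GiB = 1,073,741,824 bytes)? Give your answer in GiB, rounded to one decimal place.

1,862.6 GiB

2 TB = 2 × 10^12 bytes = 2,000,000,000,000 bytes
1 GiB = 2^30 bytes = 1,073,741,824 bytes
2,000,000,000,000 / 1,073,741,824 = 1,862.6 GiB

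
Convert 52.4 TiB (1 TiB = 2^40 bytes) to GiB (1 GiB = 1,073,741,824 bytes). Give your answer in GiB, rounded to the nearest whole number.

53,658 GiB

52.4 TiB = 52.4 × 2^40 bytes = 57,614,409,295,462.4 bytes
1 GiB = 1,073,741,824 bytes
57,614,409,295,462.4 / 1,073,741,824 = 53,658 GiB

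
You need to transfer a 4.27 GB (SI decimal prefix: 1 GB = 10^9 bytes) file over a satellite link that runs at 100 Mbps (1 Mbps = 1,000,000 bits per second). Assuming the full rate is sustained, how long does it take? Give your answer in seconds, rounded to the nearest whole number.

342 seconds

4.27 GB = 4,270,000,000 bytes = 34,160,000,000 bits
100 Mbps = 100,000,000 bits/s
time = 34,160,000,000 / 100,000,000 = 342 s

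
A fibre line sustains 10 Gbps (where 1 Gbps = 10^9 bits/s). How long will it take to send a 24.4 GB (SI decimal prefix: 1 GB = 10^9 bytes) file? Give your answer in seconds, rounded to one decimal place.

24.4 GB = 24,400,000,000 bytes = 195,200,000,000 bits
10 Gbps = 10,000,000,000 bits/s
time = 195,200,000,000 / 10,000,000,000 = 19.5 s

19.5 seconds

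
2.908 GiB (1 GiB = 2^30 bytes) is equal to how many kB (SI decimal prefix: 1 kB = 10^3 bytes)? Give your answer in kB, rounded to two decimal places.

2.908 GiB × 1,073,741,824 bytes/GiB = 3,122,441,224.192 bytes
1 kB = 1,000 bytes
3,122,441,224.192 / 1,000 = 3,122,441.22 kB

3,122,441.22 kB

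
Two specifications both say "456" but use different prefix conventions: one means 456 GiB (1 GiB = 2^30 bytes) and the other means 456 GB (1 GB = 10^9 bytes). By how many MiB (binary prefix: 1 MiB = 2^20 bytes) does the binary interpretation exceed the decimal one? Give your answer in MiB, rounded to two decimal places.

456 GiB = 456 × 1,073,741,824 = 489,626,271,744 bytes
456 GB = 456 × 1,000,000,000 = 456,000,000,000 bytes
difference = 33,626,271,744 bytes
33,626,271,744 / 1,048,576 = 32,068.51 MiB

32,068.51 MiB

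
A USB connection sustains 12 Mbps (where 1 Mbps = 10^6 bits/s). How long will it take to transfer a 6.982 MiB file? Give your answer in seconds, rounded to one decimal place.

6.982 MiB = 7,321,157.632 bytes = 58,569,261.056 bits
12 Mbps = 12,000,000 bits/s
time = 58,569,261.056 / 12,000,000 = 4.9 s

4.9 seconds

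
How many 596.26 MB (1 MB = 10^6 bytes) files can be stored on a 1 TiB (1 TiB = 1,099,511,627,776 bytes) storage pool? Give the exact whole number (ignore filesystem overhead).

1,844

Capacity: 1 TiB = 1,099,511,627,776 bytes
Per item: 596.26 MB = 596,260,000 bytes
⌊1,099,511,627,776 / 596,260,000⌋ = 1,844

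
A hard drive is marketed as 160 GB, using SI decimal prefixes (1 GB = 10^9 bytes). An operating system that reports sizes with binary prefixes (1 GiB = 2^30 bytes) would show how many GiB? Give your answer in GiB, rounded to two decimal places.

160 GB × 1,000,000,000 bytes/GB = 160,000,000,000 bytes
1 GiB = 2^30 bytes = 1,073,741,824 bytes
160,000,000,000 / 1,073,741,824 = 149.01 GiB

149.01 GiB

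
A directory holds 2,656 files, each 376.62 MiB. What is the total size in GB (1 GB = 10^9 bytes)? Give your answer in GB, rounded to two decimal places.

Total = 2,656 × 376.62 MiB = 1000302.72 MiB
= 1000302.72 × 1,048,576 bytes = 1,048,893,424,926.72 bytes
1 GB = 1,000,000,000 bytes
1,048,893,424,926.72 / 1,000,000,000 = 1,048.89 GB

1,048.89 GB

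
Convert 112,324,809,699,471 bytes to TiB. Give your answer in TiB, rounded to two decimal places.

112,324,809,699,471 bytes given.
1 TiB = 1,099,511,627,776 bytes
112,324,809,699,471 / 1,099,511,627,776 = 102.16 TiB

102.16 TiB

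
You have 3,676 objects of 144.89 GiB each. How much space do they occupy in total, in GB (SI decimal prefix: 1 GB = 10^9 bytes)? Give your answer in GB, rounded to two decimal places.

Total = 3,676 × 144.89 GiB = 532615.64 GiB
= 532615.64 × 1,073,741,824 bytes = 571,891,688,784,527.36 bytes
1 GB = 1,000,000,000 bytes
571,891,688,784,527.36 / 1,000,000,000 = 571,891.69 GB

571,891.69 GB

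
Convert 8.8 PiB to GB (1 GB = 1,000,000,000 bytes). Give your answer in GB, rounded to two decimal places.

9,907,919.18 GB

8.8 PiB = 8.8 × 2^50 bytes = 9,907,919,180,215,091.2 bytes
1 GB = 1,000,000,000 bytes
9,907,919,180,215,091.2 / 1,000,000,000 = 9,907,919.18 GB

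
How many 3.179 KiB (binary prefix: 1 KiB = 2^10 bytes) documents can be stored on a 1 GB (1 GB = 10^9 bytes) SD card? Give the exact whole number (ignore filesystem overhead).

Capacity: 1 GB = 1,000,000,000 bytes
Per item: 3.179 KiB = 3,255.296 bytes
⌊1,000,000,000 / 3,255.296⌋ = 307,191

307,191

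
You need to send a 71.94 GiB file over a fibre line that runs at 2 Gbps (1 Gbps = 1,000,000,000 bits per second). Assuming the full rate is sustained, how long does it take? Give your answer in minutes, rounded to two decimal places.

5.15 minutes

71.94 GiB = 77,244,986,818.56 bytes = 617,959,894,548.48 bits
2 Gbps = 2,000,000,000 bits/s
time = 617,959,894,548.48 / 2,000,000,000 = 308.980 s
308.980 s / 60 = 5.15 minutes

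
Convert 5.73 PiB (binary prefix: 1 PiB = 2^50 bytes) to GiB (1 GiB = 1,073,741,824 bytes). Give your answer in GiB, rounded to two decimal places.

5.73 PiB = 5.73 × 2^50 bytes = 6,451,406,466,208,235.52 bytes
1 GiB = 1,073,741,824 bytes
6,451,406,466,208,235.52 / 1,073,741,824 = 6,008,340.48 GiB

6,008,340.48 GiB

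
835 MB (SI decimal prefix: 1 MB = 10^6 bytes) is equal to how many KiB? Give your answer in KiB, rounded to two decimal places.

835 MB = 835 × 10^6 bytes = 835,000,000 bytes
1 KiB = 1,024 bytes
835,000,000 / 1,024 = 815,429.69 KiB

815,429.69 KiB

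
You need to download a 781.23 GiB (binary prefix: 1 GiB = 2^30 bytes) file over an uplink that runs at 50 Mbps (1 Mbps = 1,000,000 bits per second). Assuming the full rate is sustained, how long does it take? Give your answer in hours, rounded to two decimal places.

37.28 hours

781.23 GiB = 838,839,325,163.52 bytes = 6,710,714,601,308.16 bits
50 Mbps = 50,000,000 bits/s
time = 6,710,714,601,308.16 / 50,000,000 = 134,214.2920 s
134,214.2920 s / 3600 = 37.28 hours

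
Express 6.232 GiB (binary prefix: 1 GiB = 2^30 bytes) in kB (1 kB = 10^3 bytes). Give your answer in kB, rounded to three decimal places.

6.232 GiB × 1,073,741,824 bytes/GiB = 6,691,559,047.168 bytes
1 kB = 1,000 bytes
6,691,559,047.168 / 1,000 = 6,691,559.047 kB

6,691,559.047 kB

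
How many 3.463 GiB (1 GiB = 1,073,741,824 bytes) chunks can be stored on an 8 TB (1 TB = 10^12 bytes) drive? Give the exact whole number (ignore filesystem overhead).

Capacity: 8 TB = 8,000,000,000,000 bytes
Per item: 3.463 GiB = 3,718,367,936.512 bytes
⌊8,000,000,000,000 / 3,718,367,936.512⌋ = 2,151

2,151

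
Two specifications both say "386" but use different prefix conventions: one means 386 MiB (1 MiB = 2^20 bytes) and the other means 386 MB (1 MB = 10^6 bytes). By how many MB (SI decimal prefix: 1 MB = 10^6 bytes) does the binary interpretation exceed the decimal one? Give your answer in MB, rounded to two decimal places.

18.75 MB

386 MiB = 386 × 1,048,576 = 404,750,336 bytes
386 MB = 386 × 1,000,000 = 386,000,000 bytes
difference = 18,750,336 bytes
18,750,336 / 1,000,000 = 18.75 MB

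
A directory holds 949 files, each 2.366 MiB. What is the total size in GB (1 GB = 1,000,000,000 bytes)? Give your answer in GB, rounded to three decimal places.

2.354 GB

Total = 949 × 2.366 MiB = 2245.334 MiB
= 2245.334 × 1,048,576 bytes = 2,354,403,344.384 bytes
1 GB = 1,000,000,000 bytes
2,354,403,344.384 / 1,000,000,000 = 2.354 GB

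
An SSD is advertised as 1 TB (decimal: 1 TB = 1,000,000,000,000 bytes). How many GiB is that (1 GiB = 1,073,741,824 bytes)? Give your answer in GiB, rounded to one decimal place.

1 TB = 1 × 10^12 bytes = 1,000,000,000,000 bytes
1 GiB = 2^30 bytes = 1,073,741,824 bytes
1,000,000,000,000 / 1,073,741,824 = 931.3 GiB

931.3 GiB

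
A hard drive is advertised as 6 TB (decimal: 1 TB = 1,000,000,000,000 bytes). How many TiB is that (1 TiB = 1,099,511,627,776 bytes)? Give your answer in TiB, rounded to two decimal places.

5.46 TiB

6 TB = 6 × 10^12 bytes = 6,000,000,000,000 bytes
1 TiB = 2^40 bytes = 1,099,511,627,776 bytes
6,000,000,000,000 / 1,099,511,627,776 = 5.46 TiB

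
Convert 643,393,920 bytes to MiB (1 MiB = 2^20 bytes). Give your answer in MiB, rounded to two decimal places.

613.59 MiB

643,393,920 bytes given.
1 MiB = 2^20 bytes = 1,048,576 bytes
643,393,920 / 1,048,576 = 613.59 MiB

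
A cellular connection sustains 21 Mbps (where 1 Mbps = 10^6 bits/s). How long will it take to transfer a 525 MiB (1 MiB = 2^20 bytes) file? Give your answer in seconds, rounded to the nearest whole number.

525 MiB = 550,502,400 bytes = 4,404,019,200 bits
21 Mbps = 21,000,000 bits/s
time = 4,404,019,200 / 21,000,000 = 210 s

210 seconds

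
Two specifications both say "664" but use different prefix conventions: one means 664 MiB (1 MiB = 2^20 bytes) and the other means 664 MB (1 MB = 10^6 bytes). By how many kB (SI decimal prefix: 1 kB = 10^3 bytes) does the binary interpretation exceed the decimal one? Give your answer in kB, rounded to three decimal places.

32,254.464 kB

664 MiB = 664 × 1,048,576 = 696,254,464 bytes
664 MB = 664 × 1,000,000 = 664,000,000 bytes
difference = 32,254,464 bytes
32,254,464 / 1,000 = 32,254.464 kB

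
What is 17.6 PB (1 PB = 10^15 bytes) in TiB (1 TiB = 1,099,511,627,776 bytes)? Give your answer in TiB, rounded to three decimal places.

16,007.107 TiB

17.6 PB = 17.6 × 10^15 bytes = 17,600,000,000,000,000 bytes
1 TiB = 1,099,511,627,776 bytes
17,600,000,000,000,000 / 1,099,511,627,776 = 16,007.107 TiB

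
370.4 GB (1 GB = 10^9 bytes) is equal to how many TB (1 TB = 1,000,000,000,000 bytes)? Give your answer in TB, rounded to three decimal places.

370.4 GB = 370.4 × 10^9 bytes = 370,400,000,000 bytes
1 TB = 10^12 bytes = 1,000,000,000,000 bytes
370,400,000,000 / 1,000,000,000,000 = 0.370 TB

0.370 TB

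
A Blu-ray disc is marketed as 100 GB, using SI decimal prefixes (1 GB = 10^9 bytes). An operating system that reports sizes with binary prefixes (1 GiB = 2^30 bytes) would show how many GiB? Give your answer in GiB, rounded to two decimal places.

93.13 GiB

100 GB × 1,000,000,000 bytes/GB = 100,000,000,000 bytes
1 GiB = 2^30 bytes = 1,073,741,824 bytes
100,000,000,000 / 1,073,741,824 = 93.13 GiB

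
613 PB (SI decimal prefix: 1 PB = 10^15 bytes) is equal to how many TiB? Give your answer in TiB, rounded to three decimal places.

613 PB × 1,000,000,000,000,000 bytes/PB = 613,000,000,000,000,000 bytes
1 TiB = 2^40 bytes = 1,099,511,627,776 bytes
613,000,000,000,000,000 / 1,099,511,627,776 = 557,520.252 TiB

557,520.252 TiB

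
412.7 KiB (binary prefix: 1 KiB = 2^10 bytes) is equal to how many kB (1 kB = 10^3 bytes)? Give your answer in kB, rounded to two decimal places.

412.7 KiB = 412.7 × 2^10 bytes = 422,604.8 bytes
1 kB = 1,000 bytes
422,604.8 / 1,000 = 422.60 kB

422.60 kB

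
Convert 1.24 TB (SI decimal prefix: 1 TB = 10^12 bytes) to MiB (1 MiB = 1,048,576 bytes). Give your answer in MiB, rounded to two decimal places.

1.24 TB = 1.24 × 10^12 bytes = 1,240,000,000,000 bytes
1 MiB = 1,048,576 bytes
1,240,000,000,000 / 1,048,576 = 1,182,556.15 MiB

1,182,556.15 MiB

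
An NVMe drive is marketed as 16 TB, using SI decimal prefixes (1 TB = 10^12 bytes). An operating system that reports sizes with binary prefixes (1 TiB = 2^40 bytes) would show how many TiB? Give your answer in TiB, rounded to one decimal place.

16 TB = 16 × 10^12 bytes = 16,000,000,000,000 bytes
1 TiB = 2^40 bytes = 1,099,511,627,776 bytes
16,000,000,000,000 / 1,099,511,627,776 = 14.6 TiB

14.6 TiB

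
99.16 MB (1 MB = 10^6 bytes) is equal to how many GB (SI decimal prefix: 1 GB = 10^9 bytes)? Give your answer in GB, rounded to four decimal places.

99.16 MB = 99.16 × 10^6 bytes = 99,160,000 bytes
1 GB = 10^9 bytes = 1,000,000,000 bytes
99,160,000 / 1,000,000,000 = 0.0992 GB

0.0992 GB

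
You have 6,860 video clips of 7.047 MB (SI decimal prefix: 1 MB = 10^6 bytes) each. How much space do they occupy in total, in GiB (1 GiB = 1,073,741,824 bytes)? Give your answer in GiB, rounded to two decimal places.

45.02 GiB

Total = 6,860 × 7.047 MB = 48342.42 MB
= 48342.42 × 1,000,000 bytes = 48,342,420,000 bytes
1 GiB = 1,073,741,824 bytes
48,342,420,000 / 1,073,741,824 = 45.02 GiB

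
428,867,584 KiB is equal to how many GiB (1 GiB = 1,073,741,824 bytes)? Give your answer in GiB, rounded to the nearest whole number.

409 GiB

428,867,584 KiB = 428,867,584 × 2^10 bytes = 439,160,406,016 bytes
1 GiB = 1,073,741,824 bytes
439,160,406,016 / 1,073,741,824 = 409 GiB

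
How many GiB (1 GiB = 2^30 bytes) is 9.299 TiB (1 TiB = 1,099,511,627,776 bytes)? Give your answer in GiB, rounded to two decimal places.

9,522.18 GiB

9.299 TiB × 1,099,511,627,776 bytes/TiB = 10,224,358,626,689.024 bytes
1 GiB = 2^30 bytes = 1,073,741,824 bytes
10,224,358,626,689.024 / 1,073,741,824 = 9,522.18 GiB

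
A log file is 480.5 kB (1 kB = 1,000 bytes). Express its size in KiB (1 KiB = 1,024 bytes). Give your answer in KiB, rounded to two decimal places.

469.24 KiB

480.5 kB = 480.5 × 10^3 bytes = 480,500 bytes
1 KiB = 2^10 bytes = 1,024 bytes
480,500 / 1,024 = 469.24 KiB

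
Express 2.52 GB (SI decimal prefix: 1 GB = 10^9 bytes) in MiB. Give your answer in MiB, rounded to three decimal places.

2.52 GB = 2.52 × 10^9 bytes = 2,520,000,000 bytes
1 MiB = 2^20 bytes = 1,048,576 bytes
2,520,000,000 / 1,048,576 = 2,403.259 MiB

2,403.259 MiB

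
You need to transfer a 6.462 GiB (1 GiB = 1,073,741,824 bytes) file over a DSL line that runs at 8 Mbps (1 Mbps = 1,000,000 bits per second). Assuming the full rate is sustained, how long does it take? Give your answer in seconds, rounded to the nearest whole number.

6.462 GiB = 6,938,519,666.688 bytes = 55,508,157,333.504 bits
8 Mbps = 8,000,000 bits/s
time = 55,508,157,333.504 / 8,000,000 = 6,939 s

6,939 seconds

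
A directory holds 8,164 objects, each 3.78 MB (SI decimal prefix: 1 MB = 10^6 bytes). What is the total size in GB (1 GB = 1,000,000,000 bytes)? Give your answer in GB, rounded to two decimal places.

30.86 GB

Total = 8,164 × 3.78 MB = 30859.92 MB
= 30859.92 × 1,000,000 bytes = 30,859,920,000 bytes
1 GB = 1,000,000,000 bytes
30,859,920,000 / 1,000,000,000 = 30.86 GB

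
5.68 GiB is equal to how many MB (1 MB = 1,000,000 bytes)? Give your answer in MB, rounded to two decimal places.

5.68 GiB = 5.68 × 2^30 bytes = 6,098,853,560.32 bytes
1 MB = 10^6 bytes = 1,000,000 bytes
6,098,853,560.32 / 1,000,000 = 6,098.85 MB

6,098.85 MB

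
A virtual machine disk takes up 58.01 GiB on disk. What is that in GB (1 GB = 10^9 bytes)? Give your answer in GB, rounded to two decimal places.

58.01 GiB = 58.01 × 2^30 bytes = 62,287,763,210.24 bytes
1 GB = 1,000,000,000 bytes
62,287,763,210.24 / 1,000,000,000 = 62.29 GB

62.29 GB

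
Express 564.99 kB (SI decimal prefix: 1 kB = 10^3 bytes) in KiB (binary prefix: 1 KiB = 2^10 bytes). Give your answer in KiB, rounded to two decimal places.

551.75 KiB

564.99 kB × 1,000 bytes/kB = 564,990 bytes
1 KiB = 2^10 bytes = 1,024 bytes
564,990 / 1,024 = 551.75 KiB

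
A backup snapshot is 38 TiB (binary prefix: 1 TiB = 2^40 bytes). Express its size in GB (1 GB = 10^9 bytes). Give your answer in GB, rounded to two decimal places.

38 TiB × 1,099,511,627,776 bytes/TiB = 41,781,441,855,488 bytes
1 GB = 10^9 bytes = 1,000,000,000 bytes
41,781,441,855,488 / 1,000,000,000 = 41,781.44 GB

41,781.44 GB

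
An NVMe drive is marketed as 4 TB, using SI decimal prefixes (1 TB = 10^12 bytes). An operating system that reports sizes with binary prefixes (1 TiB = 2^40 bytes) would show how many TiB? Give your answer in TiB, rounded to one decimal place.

3.6 TiB

4 TB × 1,000,000,000,000 bytes/TB = 4,000,000,000,000 bytes
1 TiB = 1,099,511,627,776 bytes
4,000,000,000,000 / 1,099,511,627,776 = 3.6 TiB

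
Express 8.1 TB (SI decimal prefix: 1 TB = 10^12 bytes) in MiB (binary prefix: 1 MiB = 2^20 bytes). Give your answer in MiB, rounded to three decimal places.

7,724,761.963 MiB

8.1 TB = 8.1 × 10^12 bytes = 8,100,000,000,000 bytes
1 MiB = 2^20 bytes = 1,048,576 bytes
8,100,000,000,000 / 1,048,576 = 7,724,761.963 MiB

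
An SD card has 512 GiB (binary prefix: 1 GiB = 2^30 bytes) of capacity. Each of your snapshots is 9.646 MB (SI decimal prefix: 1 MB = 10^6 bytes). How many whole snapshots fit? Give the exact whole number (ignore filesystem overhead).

56,993

Capacity: 512 GiB = 549,755,813,888 bytes
Per item: 9.646 MB = 9,646,000 bytes
⌊549,755,813,888 / 9,646,000⌋ = 56,993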